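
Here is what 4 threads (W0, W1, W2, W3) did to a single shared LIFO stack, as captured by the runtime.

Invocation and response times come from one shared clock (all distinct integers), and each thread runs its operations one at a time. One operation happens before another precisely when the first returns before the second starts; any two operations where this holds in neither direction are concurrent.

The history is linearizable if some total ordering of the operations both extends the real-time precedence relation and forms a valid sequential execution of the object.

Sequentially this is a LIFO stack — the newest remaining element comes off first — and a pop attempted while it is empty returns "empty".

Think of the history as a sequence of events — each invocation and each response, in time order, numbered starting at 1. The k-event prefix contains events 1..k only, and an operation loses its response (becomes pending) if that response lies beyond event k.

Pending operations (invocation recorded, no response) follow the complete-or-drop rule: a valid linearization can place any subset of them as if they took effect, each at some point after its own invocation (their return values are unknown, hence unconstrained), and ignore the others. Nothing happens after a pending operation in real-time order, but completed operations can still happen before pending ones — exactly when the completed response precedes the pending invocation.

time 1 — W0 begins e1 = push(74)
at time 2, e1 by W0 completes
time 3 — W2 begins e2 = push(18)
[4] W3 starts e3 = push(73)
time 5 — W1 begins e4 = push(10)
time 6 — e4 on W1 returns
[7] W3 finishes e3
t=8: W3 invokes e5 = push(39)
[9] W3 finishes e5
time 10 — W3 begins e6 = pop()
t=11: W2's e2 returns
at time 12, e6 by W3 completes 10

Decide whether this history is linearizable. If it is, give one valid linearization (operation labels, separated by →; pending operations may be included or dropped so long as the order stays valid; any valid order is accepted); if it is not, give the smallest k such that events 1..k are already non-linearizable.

prefix check: 1..11 passes, 1..12 fails once e6's time-12 response joins
real-time-consistent orders of the 6 completed operations: 10 — all fail the LIFO stack replay
e.g. e1, e2, e3, e4, e5, e6: illegal at step 6, since e6 pop() → 10 cannot apply there
e.g. e1, e2, e4, e3, e5, e6: illegal at step 6, since e6 pop() → 10 cannot apply there

not linearizable — minimal violating prefix: 12 events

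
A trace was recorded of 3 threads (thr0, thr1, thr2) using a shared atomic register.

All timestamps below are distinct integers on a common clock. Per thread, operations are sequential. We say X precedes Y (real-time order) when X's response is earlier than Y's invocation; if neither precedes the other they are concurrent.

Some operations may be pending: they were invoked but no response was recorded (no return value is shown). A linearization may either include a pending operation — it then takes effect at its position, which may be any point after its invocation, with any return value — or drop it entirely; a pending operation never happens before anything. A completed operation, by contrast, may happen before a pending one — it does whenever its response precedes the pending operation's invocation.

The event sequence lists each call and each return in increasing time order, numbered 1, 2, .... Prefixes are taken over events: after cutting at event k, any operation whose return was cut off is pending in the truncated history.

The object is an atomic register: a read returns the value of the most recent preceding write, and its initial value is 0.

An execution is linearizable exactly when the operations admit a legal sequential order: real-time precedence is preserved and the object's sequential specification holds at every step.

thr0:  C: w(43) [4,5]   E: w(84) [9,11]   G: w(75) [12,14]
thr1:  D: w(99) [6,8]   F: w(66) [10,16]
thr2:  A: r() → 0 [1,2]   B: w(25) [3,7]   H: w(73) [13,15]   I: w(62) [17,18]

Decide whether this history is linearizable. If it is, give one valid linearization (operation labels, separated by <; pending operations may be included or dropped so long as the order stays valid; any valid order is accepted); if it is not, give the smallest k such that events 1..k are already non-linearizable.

after step 1 (A r() → 0): value 0
after step 2 (B w(25)): value 25
after step 3 (C w(43)): value 43
after step 4 (D w(99)): value 99
after step 5 (E w(84)): value 84
after step 6 (F w(66)): value 66
after step 7 (G w(75)): value 75
after step 8 (H w(73)): value 73
after step 9 (I w(62)): value 62

linearizable — witness: A < B < C < D < E < F < G < H < I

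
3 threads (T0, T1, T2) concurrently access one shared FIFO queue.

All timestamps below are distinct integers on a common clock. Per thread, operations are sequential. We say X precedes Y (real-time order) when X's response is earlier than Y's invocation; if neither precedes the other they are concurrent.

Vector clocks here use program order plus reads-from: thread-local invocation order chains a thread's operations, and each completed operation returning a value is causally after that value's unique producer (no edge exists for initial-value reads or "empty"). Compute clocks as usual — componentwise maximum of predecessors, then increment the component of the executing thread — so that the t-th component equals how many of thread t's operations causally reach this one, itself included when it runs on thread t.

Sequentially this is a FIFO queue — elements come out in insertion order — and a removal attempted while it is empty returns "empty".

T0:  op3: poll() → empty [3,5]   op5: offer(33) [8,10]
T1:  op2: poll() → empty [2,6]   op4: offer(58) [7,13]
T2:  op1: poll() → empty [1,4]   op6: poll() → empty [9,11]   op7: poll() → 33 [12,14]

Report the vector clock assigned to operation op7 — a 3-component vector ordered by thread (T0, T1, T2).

no predecessors for op1 (invoked 1): T2 increments from zero → (0, 0, 1)
no predecessors for op2 (invoked 2): T1 increments from zero → (0, 1, 0)
no predecessors for op3 (invoked 3): T0 increments from zero → (1, 0, 0)
merge at op6 (invoked 9): VC(op1)=(0, 0, 1), own-thread bump on T2 → (0, 0, 2)
merge at op4 (invoked 7): VC(op2)=(0, 1, 0), own-thread bump on T1 → (0, 2, 0)
merge at op5 (invoked 8): VC(op3)=(1, 0, 0), own-thread bump on T0 → (2, 0, 0)
merge at op7 (invoked 12): VC(op5)=(2, 0, 0), VC(op6)=(0, 0, 2), own-thread bump on T2 → (2, 0, 3)
target: VC(op7) = (2, 0, 3)

(2, 0, 3)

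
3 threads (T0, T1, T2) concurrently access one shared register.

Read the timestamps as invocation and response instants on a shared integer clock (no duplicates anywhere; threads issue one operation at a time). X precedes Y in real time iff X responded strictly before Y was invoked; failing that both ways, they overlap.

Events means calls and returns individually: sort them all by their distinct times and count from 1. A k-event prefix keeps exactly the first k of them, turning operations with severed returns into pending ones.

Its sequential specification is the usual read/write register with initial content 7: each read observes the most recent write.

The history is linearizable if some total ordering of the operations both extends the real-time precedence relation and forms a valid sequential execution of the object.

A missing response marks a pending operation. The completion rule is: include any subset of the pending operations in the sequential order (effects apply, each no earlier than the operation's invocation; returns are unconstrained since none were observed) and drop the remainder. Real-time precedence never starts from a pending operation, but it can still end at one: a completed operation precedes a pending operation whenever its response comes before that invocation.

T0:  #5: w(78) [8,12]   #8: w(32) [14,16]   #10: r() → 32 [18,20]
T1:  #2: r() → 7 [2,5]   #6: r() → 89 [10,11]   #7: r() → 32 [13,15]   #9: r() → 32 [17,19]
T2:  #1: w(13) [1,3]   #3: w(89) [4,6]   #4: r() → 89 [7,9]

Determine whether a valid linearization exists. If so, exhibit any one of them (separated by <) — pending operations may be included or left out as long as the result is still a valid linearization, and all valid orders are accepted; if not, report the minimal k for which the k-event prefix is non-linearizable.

1. #2 r() → 7, leaving value 7
2. #1 w(13), leaving value 13
3. #3 w(89), leaving value 89
4. #4 r() → 89, leaving value 89
5. #6 r() → 89, leaving value 89
6. #5 w(78), leaving value 78
7. #8 w(32), leaving value 32
8. #7 r() → 32, leaving value 32
9. #9 r() → 32, leaving value 32
10. #10 r() → 32, leaving value 32

linearizable — witness: #2 < #1 < #3 < #4 < #6 < #5 < #8 < #7 < #9 < #10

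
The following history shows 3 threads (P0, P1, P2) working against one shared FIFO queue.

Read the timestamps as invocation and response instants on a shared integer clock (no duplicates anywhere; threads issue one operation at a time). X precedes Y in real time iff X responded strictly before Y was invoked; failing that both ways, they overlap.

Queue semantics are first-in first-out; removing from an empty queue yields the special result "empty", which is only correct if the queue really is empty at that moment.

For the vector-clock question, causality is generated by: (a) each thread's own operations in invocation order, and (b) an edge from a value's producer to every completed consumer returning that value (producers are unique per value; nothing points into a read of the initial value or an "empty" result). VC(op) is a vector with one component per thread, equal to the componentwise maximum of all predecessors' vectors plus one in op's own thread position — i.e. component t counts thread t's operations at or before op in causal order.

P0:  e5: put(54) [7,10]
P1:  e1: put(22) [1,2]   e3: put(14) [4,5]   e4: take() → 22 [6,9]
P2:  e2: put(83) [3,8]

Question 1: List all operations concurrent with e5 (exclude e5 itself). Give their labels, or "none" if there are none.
e5 runs from 7 to 10; window-overlapping ops are concurrent
e1 [1,2]: before
e2 [3,8]: concurrent
e3 [4,5]: before
e4 [6,9]: concurrent

e2, e4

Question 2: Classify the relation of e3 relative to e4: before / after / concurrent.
e3 spans [4,5], e4 spans [6,9]
resp(e3)=5 < inv(e4)=6

before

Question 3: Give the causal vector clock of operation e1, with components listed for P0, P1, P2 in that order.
e2 (invocation 3): nothing precedes it; P2's component alone gives (0, 0, 1)
e1 (invocation 1): nothing precedes it; P1's component alone gives (0, 1, 0)
e5 (invocation 7): nothing precedes it; P0's component alone gives (1, 0, 0)
VC(e3, invoked at 4): max of VC(e1)=(0, 1, 0), then +1 on thread P1 → (0, 2, 0)
VC(e4, invoked at 6): max of VC(e1)=(0, 1, 0), VC(e3)=(0, 2, 0), then +1 on thread P1 → (0, 3, 0)
target: VC(e1) = (0, 1, 0)

(0, 1, 0)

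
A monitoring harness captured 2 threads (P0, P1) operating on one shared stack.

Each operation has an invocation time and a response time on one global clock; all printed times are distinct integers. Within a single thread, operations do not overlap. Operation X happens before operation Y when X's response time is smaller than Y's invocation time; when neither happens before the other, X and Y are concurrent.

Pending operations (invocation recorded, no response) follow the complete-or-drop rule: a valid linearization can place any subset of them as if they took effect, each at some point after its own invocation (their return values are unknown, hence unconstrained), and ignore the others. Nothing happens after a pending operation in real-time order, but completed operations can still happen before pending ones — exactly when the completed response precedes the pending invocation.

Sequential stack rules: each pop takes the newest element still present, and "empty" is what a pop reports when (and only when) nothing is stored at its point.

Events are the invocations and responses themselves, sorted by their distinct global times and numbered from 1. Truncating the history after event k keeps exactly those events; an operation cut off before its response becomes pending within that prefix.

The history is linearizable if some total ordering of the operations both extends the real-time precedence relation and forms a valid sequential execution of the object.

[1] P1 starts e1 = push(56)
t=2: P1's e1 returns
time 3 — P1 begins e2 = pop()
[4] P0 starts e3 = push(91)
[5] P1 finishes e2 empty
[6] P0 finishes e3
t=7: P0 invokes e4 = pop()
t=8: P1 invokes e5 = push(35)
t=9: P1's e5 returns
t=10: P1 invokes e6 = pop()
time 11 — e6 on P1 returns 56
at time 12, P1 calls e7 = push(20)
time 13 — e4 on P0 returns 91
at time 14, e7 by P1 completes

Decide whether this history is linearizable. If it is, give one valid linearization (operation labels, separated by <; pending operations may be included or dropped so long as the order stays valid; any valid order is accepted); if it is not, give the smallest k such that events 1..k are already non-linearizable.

not linearizable — minimal violating prefix: 5 events

events 1..4 are fine; event 5 — the response of e2 at time 5 — makes the prefix non-linearizable
exhaustive check: the 2 completed stack ops admit one real-time order; illegal
no escape via the 1 pending operation (e3): every completion choice fails
for example e1, e2 (pending dropped) fails at step 2: e2 pop() → empty is not legal there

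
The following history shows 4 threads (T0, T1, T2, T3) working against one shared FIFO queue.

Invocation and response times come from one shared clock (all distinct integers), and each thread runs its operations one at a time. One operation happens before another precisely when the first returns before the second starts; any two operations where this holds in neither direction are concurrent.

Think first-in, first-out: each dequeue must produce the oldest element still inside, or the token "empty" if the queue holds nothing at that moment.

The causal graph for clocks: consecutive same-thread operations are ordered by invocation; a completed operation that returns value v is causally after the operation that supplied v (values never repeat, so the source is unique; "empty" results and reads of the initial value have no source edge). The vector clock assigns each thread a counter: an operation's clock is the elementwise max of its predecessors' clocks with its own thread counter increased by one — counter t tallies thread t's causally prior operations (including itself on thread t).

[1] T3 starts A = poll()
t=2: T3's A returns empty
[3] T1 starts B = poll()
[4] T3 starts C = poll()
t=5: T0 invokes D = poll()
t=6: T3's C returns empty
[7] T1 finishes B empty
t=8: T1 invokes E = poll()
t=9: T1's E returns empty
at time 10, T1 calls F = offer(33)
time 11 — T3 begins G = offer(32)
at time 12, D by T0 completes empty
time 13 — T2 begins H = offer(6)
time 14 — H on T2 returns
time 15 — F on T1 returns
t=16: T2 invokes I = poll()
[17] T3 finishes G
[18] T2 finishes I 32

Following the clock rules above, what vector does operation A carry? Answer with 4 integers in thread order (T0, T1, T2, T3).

(0, 0, 0, 1)

root op A, invoked 1: fresh clock plus T3's own tick → (0, 0, 0, 1)
root op H, invoked 13: fresh clock plus T2's own tick → (0, 0, 1, 0)
root op B, invoked 3: fresh clock plus T1's own tick → (0, 1, 0, 0)
root op D, invoked 5: fresh clock plus T0's own tick → (1, 0, 0, 0)
C, invoked 4, takes VC(A)=(0, 0, 0, 1) under max, adds 1 for T3 → (0, 0, 0, 2)
E, invoked 8, takes VC(B)=(0, 1, 0, 0) under max, adds 1 for T1 → (0, 2, 0, 0)
G, invoked 11, takes VC(C)=(0, 0, 0, 2) under max, adds 1 for T3 → (0, 0, 0, 3)
F, invoked 10, takes VC(E)=(0, 2, 0, 0) under max, adds 1 for T1 → (0, 3, 0, 0)
I, invoked 16, takes VC(G)=(0, 0, 0, 3), VC(H)=(0, 0, 1, 0) under max, adds 1 for T2 → (0, 0, 2, 3)
target: VC(A) = (0, 0, 0, 1)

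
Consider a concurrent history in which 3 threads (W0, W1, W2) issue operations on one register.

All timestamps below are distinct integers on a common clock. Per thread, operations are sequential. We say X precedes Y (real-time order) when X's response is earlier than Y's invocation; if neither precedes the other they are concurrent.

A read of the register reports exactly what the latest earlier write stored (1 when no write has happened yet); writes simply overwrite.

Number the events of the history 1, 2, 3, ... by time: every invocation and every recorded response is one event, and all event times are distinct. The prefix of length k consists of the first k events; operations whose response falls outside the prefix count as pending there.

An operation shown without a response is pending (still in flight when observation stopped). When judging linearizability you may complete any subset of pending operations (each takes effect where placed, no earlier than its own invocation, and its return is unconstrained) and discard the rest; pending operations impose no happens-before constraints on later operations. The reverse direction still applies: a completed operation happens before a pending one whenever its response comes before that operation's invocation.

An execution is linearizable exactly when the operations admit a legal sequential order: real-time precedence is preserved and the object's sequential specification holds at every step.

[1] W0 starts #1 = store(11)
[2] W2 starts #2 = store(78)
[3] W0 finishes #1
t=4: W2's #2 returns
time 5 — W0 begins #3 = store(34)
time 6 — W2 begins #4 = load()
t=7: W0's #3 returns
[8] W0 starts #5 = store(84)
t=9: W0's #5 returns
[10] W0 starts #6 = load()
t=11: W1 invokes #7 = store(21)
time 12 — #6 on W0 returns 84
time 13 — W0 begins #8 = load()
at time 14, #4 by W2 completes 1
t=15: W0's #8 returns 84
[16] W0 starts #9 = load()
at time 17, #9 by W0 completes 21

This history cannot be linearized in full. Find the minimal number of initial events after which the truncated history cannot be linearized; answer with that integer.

one valid order for events 1..13 is #1, #2, #3, #4, #5, #6:
1. #1 store(11), leaving value 11
2. #2 store(78), leaving value 78
3. #3 store(34), leaving value 34
4. #4 load() (pending, included), leaving value 34
5. #5 store(84), leaving value 84
6. #6 load() → 84, leaving value 84
at event 14 (#4's time-14 response) nothing linearizes any more
completion choices over the 2 pending operations (#7, #8) were checked; none helps
take #1, #2, #3, #4, #5, #6 (pending dropped): step 4 already fails, because #4 load() → 1 cannot occur there
take #1, #2, #3, #5, #4, #6 (pending dropped): step 5 already fails, because #4 load() → 1 cannot occur there

14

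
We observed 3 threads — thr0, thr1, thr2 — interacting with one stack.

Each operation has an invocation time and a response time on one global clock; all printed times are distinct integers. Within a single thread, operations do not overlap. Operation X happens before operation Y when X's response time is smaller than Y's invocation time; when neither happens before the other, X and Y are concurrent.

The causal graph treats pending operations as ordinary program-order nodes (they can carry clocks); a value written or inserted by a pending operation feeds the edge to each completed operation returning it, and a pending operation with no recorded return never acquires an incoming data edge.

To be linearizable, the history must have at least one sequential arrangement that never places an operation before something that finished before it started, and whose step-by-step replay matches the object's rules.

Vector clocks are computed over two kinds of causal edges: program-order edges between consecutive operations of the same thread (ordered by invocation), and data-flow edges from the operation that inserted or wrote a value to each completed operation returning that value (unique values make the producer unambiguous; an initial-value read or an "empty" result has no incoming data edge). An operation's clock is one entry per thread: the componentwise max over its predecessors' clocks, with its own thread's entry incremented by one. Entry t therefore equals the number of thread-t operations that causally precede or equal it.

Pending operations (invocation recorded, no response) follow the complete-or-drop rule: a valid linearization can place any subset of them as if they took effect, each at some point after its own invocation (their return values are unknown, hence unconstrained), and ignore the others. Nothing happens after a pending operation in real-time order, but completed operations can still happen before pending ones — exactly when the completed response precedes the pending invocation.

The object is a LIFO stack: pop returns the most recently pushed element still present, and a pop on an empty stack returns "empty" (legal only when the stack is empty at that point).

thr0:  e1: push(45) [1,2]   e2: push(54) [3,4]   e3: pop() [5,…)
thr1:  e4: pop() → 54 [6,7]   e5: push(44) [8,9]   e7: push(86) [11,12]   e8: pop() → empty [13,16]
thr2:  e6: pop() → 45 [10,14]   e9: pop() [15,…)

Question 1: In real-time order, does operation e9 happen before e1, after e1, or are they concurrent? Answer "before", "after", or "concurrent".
after

e9 spans [15,…), e1 spans [1,2]
resp(e1)=2 < inv(e9)=15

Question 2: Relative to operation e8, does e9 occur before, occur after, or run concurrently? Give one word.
concurrent

e9 spans [15,…), e8 spans [13,16]
the intervals overlap in both directions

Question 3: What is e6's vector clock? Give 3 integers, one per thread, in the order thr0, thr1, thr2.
(1, 0, 1)

root op e1, invoked 1: fresh clock plus thr0's own tick → (1, 0, 0)
e6 (invocation 10): componentwise max over VC(e1)=(1, 0, 0), +1 at thr2, giving (1, 0, 1)
e2 (invocation 3): componentwise max over VC(e1)=(1, 0, 0), +1 at thr0, giving (2, 0, 0)
e9 (invocation 15): componentwise max over VC(e6)=(1, 0, 1), +1 at thr2, giving (1, 0, 2)
e4 (invocation 6): componentwise max over VC(e2)=(2, 0, 0), +1 at thr1, giving (2, 1, 0)
e3 (invocation 5): componentwise max over VC(e2)=(2, 0, 0), +1 at thr0, giving (3, 0, 0)
e5 (invocation 8): componentwise max over VC(e4)=(2, 1, 0), +1 at thr1, giving (2, 2, 0)
e7 (invocation 11): componentwise max over VC(e5)=(2, 2, 0), +1 at thr1, giving (2, 3, 0)
e8 (invocation 13): componentwise max over VC(e7)=(2, 3, 0), +1 at thr1, giving (2, 4, 0)
target: VC(e6) = (1, 0, 1)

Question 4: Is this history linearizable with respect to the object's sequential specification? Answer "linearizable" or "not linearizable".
linearizable

witness order: e1, e2, e4, e5, e3, e6, e7, e9, e8
1. e1 push(45), leaving stack <45>
2. e2 push(54), leaving stack <45,54>
3. e4 pop() → 54, leaving stack <45>
4. e5 push(44), leaving stack <45,44>
5. e3 pop() (pending, included), leaving stack <45>
6. e6 pop() → 45, leaving stack <>
7. e7 push(86), leaving stack <86>
8. e9 pop() (pending, included), leaving stack <>
9. e8 pop() → empty, leaving stack <>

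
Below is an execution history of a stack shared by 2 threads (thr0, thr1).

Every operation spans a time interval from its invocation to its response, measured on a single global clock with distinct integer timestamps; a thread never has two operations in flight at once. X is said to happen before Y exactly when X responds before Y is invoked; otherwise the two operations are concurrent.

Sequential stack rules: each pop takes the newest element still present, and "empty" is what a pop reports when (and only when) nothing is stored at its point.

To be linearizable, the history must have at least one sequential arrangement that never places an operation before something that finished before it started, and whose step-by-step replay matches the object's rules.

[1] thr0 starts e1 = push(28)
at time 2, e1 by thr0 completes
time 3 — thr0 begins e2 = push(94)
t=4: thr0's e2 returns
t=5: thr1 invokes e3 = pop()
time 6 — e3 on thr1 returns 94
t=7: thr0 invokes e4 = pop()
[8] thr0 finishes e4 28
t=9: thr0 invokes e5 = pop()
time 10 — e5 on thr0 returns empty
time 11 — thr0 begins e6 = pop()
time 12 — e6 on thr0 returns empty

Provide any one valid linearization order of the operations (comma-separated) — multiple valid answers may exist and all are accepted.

after step 1 (e1 push(28)): stack <28>
after step 2 (e2 push(94)): stack <28,94>
after step 3 (e3 pop() → 94): stack <28>
after step 4 (e4 pop() → 28): stack <>
after step 5 (e5 pop() → empty): stack <>
after step 6 (e6 pop() → empty): stack <>

e1, e2, e3, e4, e5, e6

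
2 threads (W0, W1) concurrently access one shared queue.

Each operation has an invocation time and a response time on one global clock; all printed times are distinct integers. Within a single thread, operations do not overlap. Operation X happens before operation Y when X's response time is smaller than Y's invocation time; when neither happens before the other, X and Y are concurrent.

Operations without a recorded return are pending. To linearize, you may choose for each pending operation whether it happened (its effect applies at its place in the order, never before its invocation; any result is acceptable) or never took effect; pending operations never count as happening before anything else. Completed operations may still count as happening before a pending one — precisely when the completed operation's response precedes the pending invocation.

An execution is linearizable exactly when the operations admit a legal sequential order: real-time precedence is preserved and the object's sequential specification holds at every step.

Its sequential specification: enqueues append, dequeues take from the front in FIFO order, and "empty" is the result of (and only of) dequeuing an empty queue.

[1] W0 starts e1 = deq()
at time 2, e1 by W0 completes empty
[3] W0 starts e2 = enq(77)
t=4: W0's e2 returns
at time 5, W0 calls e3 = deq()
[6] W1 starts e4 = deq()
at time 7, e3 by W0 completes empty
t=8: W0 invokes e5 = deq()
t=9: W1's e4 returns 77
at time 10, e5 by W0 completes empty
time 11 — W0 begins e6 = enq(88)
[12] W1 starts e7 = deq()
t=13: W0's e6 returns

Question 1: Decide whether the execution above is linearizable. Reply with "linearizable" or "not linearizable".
linearizable

one valid linearization: e1, e2, e4, e3, e5, e6
after step 1 (e1 deq() → empty): queue <>
after step 2 (e2 enq(77)): queue <77>
after step 3 (e4 deq() → 77): queue <>
after step 4 (e3 deq() → empty): queue <>
after step 5 (e5 deq() → empty): queue <>
after step 6 (e6 enq(88)): queue <88>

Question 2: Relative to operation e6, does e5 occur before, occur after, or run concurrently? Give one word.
Answer: before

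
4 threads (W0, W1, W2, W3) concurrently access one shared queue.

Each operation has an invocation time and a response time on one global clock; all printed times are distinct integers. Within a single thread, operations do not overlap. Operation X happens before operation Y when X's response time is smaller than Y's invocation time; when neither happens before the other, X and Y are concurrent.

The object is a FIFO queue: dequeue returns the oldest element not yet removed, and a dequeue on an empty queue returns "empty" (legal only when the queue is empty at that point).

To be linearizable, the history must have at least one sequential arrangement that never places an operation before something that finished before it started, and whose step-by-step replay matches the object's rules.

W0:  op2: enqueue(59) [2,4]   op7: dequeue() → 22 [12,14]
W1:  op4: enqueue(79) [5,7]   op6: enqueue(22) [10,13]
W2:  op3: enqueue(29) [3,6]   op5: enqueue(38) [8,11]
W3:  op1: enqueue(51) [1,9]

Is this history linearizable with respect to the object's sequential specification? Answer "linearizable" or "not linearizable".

not linearizable

events 1..13 are fine; event 14 — the response of op7 at time 14 — makes the prefix non-linearizable
all 42 real-time-respecting orders fail — 7 completed queue operations, no legal replay
e.g. op1, op2, op3, op4, op5, op6, op7: illegal at step 7, since op7 dequeue() → 22 cannot apply there
e.g. op1, op2, op3, op4, op5, op7, op6: illegal at step 6, since op7 dequeue() → 22 cannot apply there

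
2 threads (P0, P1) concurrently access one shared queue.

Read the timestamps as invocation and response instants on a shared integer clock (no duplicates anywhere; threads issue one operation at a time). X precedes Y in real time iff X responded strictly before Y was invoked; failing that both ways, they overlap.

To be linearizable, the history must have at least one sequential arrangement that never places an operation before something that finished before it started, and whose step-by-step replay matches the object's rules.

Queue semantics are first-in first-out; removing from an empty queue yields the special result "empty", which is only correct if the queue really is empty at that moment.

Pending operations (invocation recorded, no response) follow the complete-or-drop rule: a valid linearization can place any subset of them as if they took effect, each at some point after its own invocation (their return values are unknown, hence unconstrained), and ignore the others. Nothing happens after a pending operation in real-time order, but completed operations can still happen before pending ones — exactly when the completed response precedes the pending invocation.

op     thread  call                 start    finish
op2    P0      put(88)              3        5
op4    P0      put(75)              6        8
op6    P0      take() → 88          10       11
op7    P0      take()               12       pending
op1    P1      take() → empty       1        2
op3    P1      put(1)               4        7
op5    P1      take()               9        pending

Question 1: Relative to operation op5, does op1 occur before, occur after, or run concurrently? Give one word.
before

op1 spans [1,2], op5 spans [9,…)
resp(op1)=2 < inv(op5)=9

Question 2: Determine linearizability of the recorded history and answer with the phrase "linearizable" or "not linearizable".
linearizable

one valid linearization: op1, op2, op3, op4, op6
step 1: op1 take() → empty — queue <>
step 2: op2 put(88) — queue <88>
step 3: op3 put(1) — queue <88,1>
step 4: op4 put(75) — queue <88,1,75>
step 5: op6 take() → 88 — queue <1,75>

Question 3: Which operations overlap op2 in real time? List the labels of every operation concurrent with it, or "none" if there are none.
op3

op2 spans [3,5]; an op avoiding the whole window 3..5 is ordered, any other is concurrent
op1 [1,2]: before
op3 [4,7]: concurrent
op4 [6,8]: after
op5 [9,…): after
op6 [10,11]: after
op7 [12,…): after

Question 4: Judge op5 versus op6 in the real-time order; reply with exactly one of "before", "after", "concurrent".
concurrent

op5 spans [9,…), op6 spans [10,11]
the intervals overlap in both directions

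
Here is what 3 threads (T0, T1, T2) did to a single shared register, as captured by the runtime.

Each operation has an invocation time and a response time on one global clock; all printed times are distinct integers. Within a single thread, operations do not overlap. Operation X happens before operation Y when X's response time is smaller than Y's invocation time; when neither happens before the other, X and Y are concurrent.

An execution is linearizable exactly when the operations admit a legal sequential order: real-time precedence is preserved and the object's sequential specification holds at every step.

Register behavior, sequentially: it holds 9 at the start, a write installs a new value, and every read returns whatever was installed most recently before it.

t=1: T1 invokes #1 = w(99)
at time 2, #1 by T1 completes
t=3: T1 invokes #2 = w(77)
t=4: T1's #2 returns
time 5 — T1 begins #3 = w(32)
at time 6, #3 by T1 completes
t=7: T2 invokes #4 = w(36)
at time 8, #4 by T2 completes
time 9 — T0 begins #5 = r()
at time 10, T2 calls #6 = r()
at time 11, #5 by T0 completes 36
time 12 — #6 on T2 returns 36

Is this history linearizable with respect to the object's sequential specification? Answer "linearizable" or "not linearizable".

linearizable

witness order: #1, #2, #3, #4, #5, #6
1. #1 w(99), leaving value 99
2. #2 w(77), leaving value 77
3. #3 w(32), leaving value 32
4. #4 w(36), leaving value 36
5. #5 r() → 36, leaving value 36
6. #6 r() → 36, leaving value 36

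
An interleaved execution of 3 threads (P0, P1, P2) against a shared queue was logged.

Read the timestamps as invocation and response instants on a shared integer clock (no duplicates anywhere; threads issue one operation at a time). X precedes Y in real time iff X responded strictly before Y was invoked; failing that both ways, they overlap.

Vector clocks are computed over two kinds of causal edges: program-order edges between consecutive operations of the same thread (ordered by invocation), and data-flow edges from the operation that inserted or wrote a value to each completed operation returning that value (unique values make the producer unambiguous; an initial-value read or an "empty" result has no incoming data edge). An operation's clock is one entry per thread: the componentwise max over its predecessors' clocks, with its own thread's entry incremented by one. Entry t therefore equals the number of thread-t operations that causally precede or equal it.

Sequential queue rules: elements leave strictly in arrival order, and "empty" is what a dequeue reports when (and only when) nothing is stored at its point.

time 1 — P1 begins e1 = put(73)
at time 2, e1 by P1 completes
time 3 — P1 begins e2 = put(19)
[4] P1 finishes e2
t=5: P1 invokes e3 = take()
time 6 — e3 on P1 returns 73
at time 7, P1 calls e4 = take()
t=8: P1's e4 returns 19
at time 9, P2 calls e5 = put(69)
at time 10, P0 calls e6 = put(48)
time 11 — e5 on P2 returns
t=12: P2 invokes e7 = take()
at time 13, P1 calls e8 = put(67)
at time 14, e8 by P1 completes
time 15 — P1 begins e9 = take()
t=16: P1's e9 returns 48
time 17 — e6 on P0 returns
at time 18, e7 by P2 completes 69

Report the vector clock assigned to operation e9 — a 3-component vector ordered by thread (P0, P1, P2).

(1, 6, 0)

root op e5, invoked 9: fresh clock plus P2's own tick → (0, 0, 1)
root op e1, invoked 1: fresh clock plus P1's own tick → (0, 1, 0)
root op e6, invoked 10: fresh clock plus P0's own tick → (1, 0, 0)
merge at e7 (invoked 12): VC(e5)=(0, 0, 1), own-thread bump on P2 → (0, 0, 2)
merge at e2 (invoked 3): VC(e1)=(0, 1, 0), own-thread bump on P1 → (0, 2, 0)
merge at e3 (invoked 5): VC(e1)=(0, 1, 0), VC(e2)=(0, 2, 0), own-thread bump on P1 → (0, 3, 0)
merge at e4 (invoked 7): VC(e2)=(0, 2, 0), VC(e3)=(0, 3, 0), own-thread bump on P1 → (0, 4, 0)
merge at e8 (invoked 13): VC(e4)=(0, 4, 0), own-thread bump on P1 → (0, 5, 0)
merge at e9 (invoked 15): VC(e6)=(1, 0, 0), VC(e8)=(0, 5, 0), own-thread bump on P1 → (1, 6, 0)
target: VC(e9) = (1, 6, 0)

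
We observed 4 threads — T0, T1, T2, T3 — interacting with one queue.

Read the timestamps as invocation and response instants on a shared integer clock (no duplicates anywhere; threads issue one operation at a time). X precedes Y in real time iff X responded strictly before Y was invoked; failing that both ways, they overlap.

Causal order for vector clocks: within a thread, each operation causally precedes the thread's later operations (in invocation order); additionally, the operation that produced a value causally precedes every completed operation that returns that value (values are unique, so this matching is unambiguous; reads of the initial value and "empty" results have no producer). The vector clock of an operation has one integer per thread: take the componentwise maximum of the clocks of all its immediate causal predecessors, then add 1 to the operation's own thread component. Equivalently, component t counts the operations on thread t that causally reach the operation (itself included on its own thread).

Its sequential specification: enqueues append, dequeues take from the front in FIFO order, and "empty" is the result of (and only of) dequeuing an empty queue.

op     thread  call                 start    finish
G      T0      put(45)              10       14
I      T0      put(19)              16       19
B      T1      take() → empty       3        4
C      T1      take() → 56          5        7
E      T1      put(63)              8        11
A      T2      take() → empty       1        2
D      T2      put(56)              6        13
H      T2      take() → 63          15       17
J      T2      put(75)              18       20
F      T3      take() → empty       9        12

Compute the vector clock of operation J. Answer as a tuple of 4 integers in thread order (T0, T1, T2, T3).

F, invoked 9, has no incoming edges; only T3's bump applies → (0, 0, 0, 1)
A, invoked 1, has no incoming edges; only T2's bump applies → (0, 0, 1, 0)
B, invoked 3, has no incoming edges; only T1's bump applies → (0, 1, 0, 0)
G, invoked 10, has no incoming edges; only T0's bump applies → (1, 0, 0, 0)
D, invoked 6, takes VC(A)=(0, 0, 1, 0) under max, adds 1 for T2 → (0, 0, 2, 0)
I, invoked 16, takes VC(G)=(1, 0, 0, 0) under max, adds 1 for T0 → (2, 0, 0, 0)
C, invoked 5, takes VC(B)=(0, 1, 0, 0), VC(D)=(0, 0, 2, 0) under max, adds 1 for T1 → (0, 2, 2, 0)
E, invoked 8, takes VC(C)=(0, 2, 2, 0) under max, adds 1 for T1 → (0, 3, 2, 0)
H, invoked 15, takes VC(D)=(0, 0, 2, 0), VC(E)=(0, 3, 2, 0) under max, adds 1 for T2 → (0, 3, 3, 0)
J, invoked 18, takes VC(H)=(0, 3, 3, 0) under max, adds 1 for T2 → (0, 3, 4, 0)
target: VC(J) = (0, 3, 4, 0)

(0, 3, 4, 0)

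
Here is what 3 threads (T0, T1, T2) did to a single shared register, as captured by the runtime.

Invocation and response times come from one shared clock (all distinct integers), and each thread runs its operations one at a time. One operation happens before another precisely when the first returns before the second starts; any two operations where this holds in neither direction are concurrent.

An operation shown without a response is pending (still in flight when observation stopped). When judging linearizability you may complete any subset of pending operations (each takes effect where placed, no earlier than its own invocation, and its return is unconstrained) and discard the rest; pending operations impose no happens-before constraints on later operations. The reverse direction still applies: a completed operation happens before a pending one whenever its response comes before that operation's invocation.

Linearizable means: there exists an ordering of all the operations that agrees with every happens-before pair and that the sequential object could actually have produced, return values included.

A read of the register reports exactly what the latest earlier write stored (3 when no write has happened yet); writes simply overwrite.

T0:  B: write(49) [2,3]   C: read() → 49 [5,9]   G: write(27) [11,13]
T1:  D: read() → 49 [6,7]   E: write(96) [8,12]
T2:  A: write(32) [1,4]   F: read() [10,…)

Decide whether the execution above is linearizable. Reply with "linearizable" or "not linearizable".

linearizable

a witness: A, B, C, D, E, F, G
after step 1 (A write(32)): value 32
after step 2 (B write(49)): value 49
after step 3 (C read() → 49): value 49
after step 4 (D read() → 49): value 49
after step 5 (E write(96)): value 96
after step 6 (F read() (pending, included)): value 96
after step 7 (G write(27)): value 27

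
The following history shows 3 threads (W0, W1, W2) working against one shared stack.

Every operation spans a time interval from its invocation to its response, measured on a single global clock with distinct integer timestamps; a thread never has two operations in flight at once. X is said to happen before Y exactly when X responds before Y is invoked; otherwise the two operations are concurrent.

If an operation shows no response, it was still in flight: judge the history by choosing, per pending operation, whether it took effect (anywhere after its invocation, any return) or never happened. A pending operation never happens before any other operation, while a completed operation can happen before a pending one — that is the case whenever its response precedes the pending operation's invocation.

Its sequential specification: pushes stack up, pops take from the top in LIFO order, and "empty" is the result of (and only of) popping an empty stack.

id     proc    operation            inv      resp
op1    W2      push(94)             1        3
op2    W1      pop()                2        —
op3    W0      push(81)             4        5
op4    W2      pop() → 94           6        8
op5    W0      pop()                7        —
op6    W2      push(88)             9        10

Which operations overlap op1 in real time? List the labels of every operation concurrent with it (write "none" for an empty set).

op2

concurrent with op1 ([1,3]): every op whose interval crosses 1..3
op2 [2,…): concurrent
op3 [4,5]: after
op4 [6,8]: after
op5 [7,…): after
op6 [9,10]: after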